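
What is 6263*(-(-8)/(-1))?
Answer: -50104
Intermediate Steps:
6263*(-(-8)/(-1)) = 6263*(-(-8)*(-1)) = 6263*(-1*8) = 6263*(-8) = -50104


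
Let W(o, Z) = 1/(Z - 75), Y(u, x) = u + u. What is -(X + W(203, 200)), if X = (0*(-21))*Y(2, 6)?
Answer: -1/125 ≈ -0.0080000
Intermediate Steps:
Y(u, x) = 2*u
X = 0 (X = (0*(-21))*(2*2) = 0*4 = 0)
W(o, Z) = 1/(-75 + Z)
-(X + W(203, 200)) = -(0 + 1/(-75 + 200)) = -(0 + 1/125) = -1*1/125 = -1/125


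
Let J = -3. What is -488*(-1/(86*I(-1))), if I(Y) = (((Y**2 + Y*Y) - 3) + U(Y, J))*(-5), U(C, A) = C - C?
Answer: 244/215 ≈ 1.1349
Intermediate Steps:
U(C, A) = 0
I(Y) = 15 - 10*Y**2 (I(Y) = (((Y**2 + Y*Y) - 3) + 0)*(-5) = (((Y**2 + Y**2) - 3) + 0)*(-5) = ((2*Y**2 - 3) + 0)*(-5) = ((-3 + 2*Y**2) + 0)*(-5) = (-3 + 2*Y**2)*(-5) = 15 - 10*Y**2)
-488*(-1/(86*I(-1))) = -488*(-1/(86*(15 - 10*(-1)**2))) = -488*(-1/(86*(15 - 10*1))) = -488*(-1/(86*(15 - 10))) = -488/(5*(-86)) = -488/(-430) = -488*(-1/430) = 244/215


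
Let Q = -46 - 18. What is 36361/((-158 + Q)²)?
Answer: 36361/49284 ≈ 0.73779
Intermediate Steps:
Q = -64
36361/((-158 + Q)²) = 36361/((-158 - 64)²) = 36361/((-222)²) = 36361/49284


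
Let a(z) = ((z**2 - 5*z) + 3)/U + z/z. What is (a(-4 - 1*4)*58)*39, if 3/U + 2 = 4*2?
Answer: 486330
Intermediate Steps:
U = 1/2 (U = 3/(-2 + 4*2) = 3/(-2 + 8) = 3/6 = 3*(1/6) = 1/2 ≈ 0.50000)
a(z) = 7 - 10*z + 2*z**2 (a(z) = ((z**2 - 5*z) + 3)/(1/2) + z/z = (3 + z**2 - 5*z)*2 + 1 = (6 - 10*z + 2*z**2) + 1 = 7 - 10*z + 2*z**2)
(a(-4 - 1*4)*58)*39 = ((7 - 10*(-4 - 1*4) + 2*(-4 - 1*4)**2)*58)*39 = ((7 - 10*(-4 - 4) + 2*(-4 - 4)**2)*58)*39 = ((7 - 10*(-8) + 2*(-8)**2)*58)*39 = ((7 + 80 + 2*64)*58)*39 = ((7 + 80 + 128)*58)*39 = (215*58)*39 = 12470*39 = 486330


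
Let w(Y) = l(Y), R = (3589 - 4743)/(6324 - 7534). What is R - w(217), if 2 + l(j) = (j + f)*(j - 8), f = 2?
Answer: -27689668/605 ≈ -45768.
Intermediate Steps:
R = 577/605 (R = -1154/(-1210) = -1154*(-1/1210) = 577/605 ≈ 0.95372)
l(j) = -2 + (-8 + j)*(2 + j) (l(j) = -2 + (j + 2)*(j - 8) = -2 + (2 + j)*(-8 + j) = -2 + (-8 + j)*(2 + j))
w(Y) = -18 + Y**2 - 6*Y
R - w(217) = 577/605 - (-18 + 217**2 - 6*217) = 577/605 - (-18 + 47089 - 1302) = 577/605 - 1*45769 = 577/605 - 45769 = -27689668/605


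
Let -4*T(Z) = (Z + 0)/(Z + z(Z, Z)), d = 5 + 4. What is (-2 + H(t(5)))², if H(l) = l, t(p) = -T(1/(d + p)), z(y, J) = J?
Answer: 225/64 ≈ 3.5156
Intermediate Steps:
d = 9
T(Z) = -⅛ (T(Z) = -(Z + 0)/(4*(Z + Z)) = -Z/(4*(2*Z)) = -Z*1/(2*Z)/4 = -¼*½ = -⅛)
t(p) = ⅛ (t(p) = -1*(-⅛) = ⅛)
(-2 + H(t(5)))² = (-2 + ⅛)² = (-15/8)² = 225/64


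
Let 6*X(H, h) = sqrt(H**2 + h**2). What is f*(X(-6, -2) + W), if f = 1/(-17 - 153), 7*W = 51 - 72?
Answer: 3/170 - sqrt(10)/510 ≈ 0.011447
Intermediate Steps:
W = -3 (W = (51 - 72)/7 = (1/7)*(-21) = -3)
X(H, h) = sqrt(H**2 + h**2)/6
f = -1/170 (f = 1/(-170) = -1/170 ≈ -0.0058824)
f*(X(-6, -2) + W) = -(sqrt((-6)**2 + (-2)**2)/6 - 3)/170 = -(sqrt(36 + 4)/6 - 3)/170 = -(sqrt(40)/6 - 3)/170 = -((2*sqrt(10))/6 - 3)/170 = -(sqrt(10)/3 - 3)/170 = -(-3 + sqrt(10)/3)/170 = 3/170 - sqrt(10)/510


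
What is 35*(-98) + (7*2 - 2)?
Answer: -3418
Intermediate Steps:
35*(-98) + (7*2 - 2) = -3430 + (14 - 2) = -3430 + 12 = -3418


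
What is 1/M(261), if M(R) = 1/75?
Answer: 75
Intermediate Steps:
M(R) = 1/75
1/M(261) = 1/(1/75) = 75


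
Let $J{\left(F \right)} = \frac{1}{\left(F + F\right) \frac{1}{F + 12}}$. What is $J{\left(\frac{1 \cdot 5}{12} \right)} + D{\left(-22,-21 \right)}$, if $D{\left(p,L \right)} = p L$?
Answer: $\frac{4769}{10} \approx 476.9$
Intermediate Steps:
$D{\left(p,L \right)} = L p$
$J{\left(F \right)} = \frac{12 + F}{2 F}$ ($J{\left(F \right)} = \frac{1}{2 F \frac{1}{12 + F}} = \frac{12 + F}{2 F}$)
$J{\left(\frac{1 \cdot 5}{12} \right)} + D{\left(-22,-21 \right)} = \frac{12 + \frac{1 \cdot 5}{12}}{2 \frac{1 \cdot 5}{12}} - -462 = \frac{12 + 5 \cdot \frac{1}{12}}{2 \cdot 5 \cdot \frac{1}{12}} + 462 = \frac{12 + \frac{5}{12}}{2 \cdot \frac{5}{12}} + 462 = \frac{1}{2} \cdot \frac{12}{5} \cdot \frac{149}{12} + 462 = \frac{149}{10} + 462 = \frac{4769}{10}$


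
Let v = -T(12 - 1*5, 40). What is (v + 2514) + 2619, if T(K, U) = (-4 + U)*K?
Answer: 4881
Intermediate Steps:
T(K, U) = K*(-4 + U)
v = -252 (v = -(12 - 1*5)*(-4 + 40) = -(12 - 5)*36 = -7*36 = -1*252 = -252)
(v + 2514) + 2619 = (-252 + 2514) + 2619 = 2262 + 2619 = 4881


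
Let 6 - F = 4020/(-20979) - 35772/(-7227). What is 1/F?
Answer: 510489/633950 ≈ 0.80525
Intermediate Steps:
F = 633950/510489 (F = 6 - (4020/(-20979) - 35772/(-7227)) = 6 - (4020*(-1/20979) - 35772*(-1/7227)) = 6 - (-1340/6993 + 1084/219) = 6 - 1*2428984/510489 = 6 - 2428984/510489 = 633950/510489 ≈ 1.2418)
1/F = 1/(633950/510489) = 510489/633950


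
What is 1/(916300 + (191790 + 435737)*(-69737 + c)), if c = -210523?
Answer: -1/175869800720 ≈ -5.6860e-12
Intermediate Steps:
1/(916300 + (191790 + 435737)*(-69737 + c)) = 1/(916300 + (191790 + 435737)*(-69737 - 210523)) = 1/(916300 + 627527*(-280260)) = 1/(916300 - 175870717020) = 1/(-175869800720) = -1/175869800720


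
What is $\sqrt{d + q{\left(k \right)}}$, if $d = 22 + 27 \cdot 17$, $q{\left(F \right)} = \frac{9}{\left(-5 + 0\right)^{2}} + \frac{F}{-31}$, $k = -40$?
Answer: $\frac{\sqrt{11595674}}{155} \approx 21.969$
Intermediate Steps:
$q{\left(F \right)} = \frac{9}{25} - \frac{F}{31}$ ($q{\left(F \right)} = \frac{9}{\left(-5\right)^{2}} + F \left(- \frac{1}{31}\right) = \frac{9}{25} - \frac{F}{31}$)
$d = 481$ ($d = 22 + 459 = 481$)
$\sqrt{d + q{\left(k \right)}} = \sqrt{481 + \left(\frac{9}{25} - - \frac{40}{31}\right)} = \sqrt{481 + \left(\frac{9}{25} + \frac{40}{31}\right)} = \sqrt{481 + \frac{1279}{775}} = \sqrt{\frac{374054}{775}} = \frac{\sqrt{11595674}}{155}$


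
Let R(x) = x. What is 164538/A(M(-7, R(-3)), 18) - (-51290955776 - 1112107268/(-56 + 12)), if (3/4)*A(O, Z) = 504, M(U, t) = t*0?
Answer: 63159318814181/1232 ≈ 5.1266e+10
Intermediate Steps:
M(U, t) = 0
A(O, Z) = 672 (A(O, Z) = (4/3)*504 = 672)
164538/A(M(-7, R(-3)), 18) - (-51290955776 - 1112107268/(-56 + 12)) = 164538/672 - (-51290955776 - 1112107268/(-56 + 12)) = 164538*(1/672) - 338438/(1/(-3286/(-44) - 151552)) = 27423/112 - 338438/(1/(-3286*(-1/44) - 151552)) = 27423/112 - 338438/(1/(1643/22 - 151552)) = 27423/112 - 338438/(1/(-3332501/22)) = 27423/112 - 338438/(-22/3332501) = 27423/112 - 338438*(-3332501/22) = 27423/112 + 563922486719/11 = 63159318814181/1232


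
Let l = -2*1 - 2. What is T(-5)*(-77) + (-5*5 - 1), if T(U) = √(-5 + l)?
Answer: -26 - 231*I ≈ -26.0 - 231.0*I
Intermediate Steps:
l = -4 (l = -2 - 2 = -4)
T(U) = 3*I (T(U) = √(-5 - 4) = √(-9) = 3*I)
T(-5)*(-77) + (-5*5 - 1) = (3*I)*(-77) + (-5*5 - 1) = -231*I + (-25 - 1) = -231*I - 26 = -26 - 231*I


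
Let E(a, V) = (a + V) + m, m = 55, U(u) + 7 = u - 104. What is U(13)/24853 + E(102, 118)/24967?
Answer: 4387809/620504851 ≈ 0.0070714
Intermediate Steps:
U(u) = -111 + u (U(u) = -7 + (u - 104) = -7 + (-104 + u) = -111 + u)
E(a, V) = 55 + V + a (E(a, V) = (a + V) + 55 = (V + a) + 55 = 55 + V + a)
U(13)/24853 + E(102, 118)/24967 = (-111 + 13)/24853 + (55 + 118 + 102)/24967 = -98*1/24853 + 275*(1/24967) = -98/24853 + 275/24967 = 4387809/620504851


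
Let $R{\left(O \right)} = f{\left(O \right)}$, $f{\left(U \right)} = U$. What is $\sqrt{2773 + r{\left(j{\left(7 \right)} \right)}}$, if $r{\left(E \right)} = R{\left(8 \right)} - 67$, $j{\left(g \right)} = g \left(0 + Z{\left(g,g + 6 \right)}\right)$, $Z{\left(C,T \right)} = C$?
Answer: $\sqrt{2714} \approx 52.096$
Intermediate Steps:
$R{\left(O \right)} = O$
$j{\left(g \right)} = g^{2}$ ($j{\left(g \right)} = g \left(0 + g\right) = g g = g^{2}$)
$r{\left(E \right)} = -59$ ($r{\left(E \right)} = 8 - 67 = -59$)
$\sqrt{2773 + r{\left(j{\left(7 \right)} \right)}} = \sqrt{2773 - 59} = \sqrt{2714}$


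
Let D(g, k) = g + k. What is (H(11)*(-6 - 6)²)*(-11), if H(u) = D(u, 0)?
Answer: -17424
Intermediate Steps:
H(u) = u (H(u) = u + 0 = u)
(H(11)*(-6 - 6)²)*(-11) = (11*(-6 - 6)²)*(-11) = (11*(-12)²)*(-11) = (11*144)*(-11) = 1584*(-11) = -17424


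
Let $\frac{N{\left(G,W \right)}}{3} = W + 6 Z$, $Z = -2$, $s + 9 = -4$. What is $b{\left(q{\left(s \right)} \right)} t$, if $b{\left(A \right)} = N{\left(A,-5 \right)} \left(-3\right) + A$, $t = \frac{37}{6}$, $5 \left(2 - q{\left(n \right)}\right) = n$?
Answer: $\frac{14578}{15} \approx 971.87$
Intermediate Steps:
$s = -13$ ($s = -9 - 4 = -13$)
$q{\left(n \right)} = 2 - \frac{n}{5}$
$t = \frac{37}{6}$ ($t = 37 \cdot \frac{1}{6} = \frac{37}{6} \approx 6.1667$)
$N{\left(G,W \right)} = -36 + 3 W$ ($N{\left(G,W \right)} = 3 \left(W + 6 \left(-2\right)\right) = 3 \left(W - 12\right) = 3 \left(-12 + W\right) = -36 + 3 W$)
$b{\left(A \right)} = 153 + A$ ($b{\left(A \right)} = \left(-36 + 3 \left(-5\right)\right) \left(-3\right) + A = \left(-36 - 15\right) \left(-3\right) + A = \left(-51\right) \left(-3\right) + A = 153 + A$)
$b{\left(q{\left(s \right)} \right)} t = \left(153 + \left(2 - - \frac{13}{5}\right)\right) \frac{37}{6} = \left(153 + \left(2 + \frac{13}{5}\right)\right) \frac{37}{6} = \left(153 + \frac{23}{5}\right) \frac{37}{6} = \frac{788}{5} \cdot \frac{37}{6} = \frac{14578}{15}$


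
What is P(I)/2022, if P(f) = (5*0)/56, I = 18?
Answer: 0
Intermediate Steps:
P(f) = 0 (P(f) = 0*(1/56) = 0)
P(I)/2022 = 0/2022 = 0*(1/2022) = 0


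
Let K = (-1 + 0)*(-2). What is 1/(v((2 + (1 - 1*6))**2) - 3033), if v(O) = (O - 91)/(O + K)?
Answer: -11/33445 ≈ -0.00032890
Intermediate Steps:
K = 2 (K = -1*(-2) = 2)
v(O) = (-91 + O)/(2 + O) (v(O) = (O - 91)/(O + 2) = (-91 + O)/(2 + O))
1/(v((2 + (1 - 1*6))**2) - 3033) = 1/((-91 + (2 + (1 - 1*6))**2)/(2 + (2 + (1 - 1*6))**2) - 3033) = 1/((-91 + (2 + (1 - 6))**2)/(2 + (2 + (1 - 6))**2) - 3033) = 1/((-91 + (2 - 5)**2)/(2 + (2 - 5)**2) - 3033) = 1/((-91 + (-3)**2)/(2 + (-3)**2) - 3033) = 1/((-91 + 9)/(2 + 9) - 3033) = 1/(-82/11 - 3033) = 1/(-33445/11) = -11/33445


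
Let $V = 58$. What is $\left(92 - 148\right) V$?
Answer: $-3248$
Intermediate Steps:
$\left(92 - 148\right) V = \left(92 - 148\right) 58 = \left(-56\right) 58 = -3248$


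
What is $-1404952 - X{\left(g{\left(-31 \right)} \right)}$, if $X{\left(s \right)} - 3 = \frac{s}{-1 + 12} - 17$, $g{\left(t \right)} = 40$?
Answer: $- \frac{15454358}{11} \approx -1.4049 \cdot 10^{6}$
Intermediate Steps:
$X{\left(s \right)} = -14 + \frac{s}{11}$ ($X{\left(s \right)} = 3 + \left(\frac{s}{-1 + 12} - 17\right) = 3 + \left(\frac{s}{11} - 17\right) = 3 + \left(-17 + \frac{s}{11}\right) = -14 + \frac{s}{11}$)
$-1404952 - X{\left(g{\left(-31 \right)} \right)} = -1404952 - \left(-14 + \frac{1}{11} \cdot 40\right) = -1404952 - \left(-14 + \frac{40}{11}\right) = -1404952 - - \frac{114}{11} = -1404952 + \frac{114}{11} = - \frac{15454358}{11}$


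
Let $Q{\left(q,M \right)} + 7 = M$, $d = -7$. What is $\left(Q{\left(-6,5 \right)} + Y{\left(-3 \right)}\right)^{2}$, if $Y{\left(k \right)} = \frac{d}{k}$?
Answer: $\frac{1}{9} \approx 0.11111$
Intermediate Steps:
$Q{\left(q,M \right)} = -7 + M$
$Y{\left(k \right)} = - \frac{7}{k}$
$\left(Q{\left(-6,5 \right)} + Y{\left(-3 \right)}\right)^{2} = \left(\left(-7 + 5\right) - \frac{7}{-3}\right)^{2} = \left(-2 - - \frac{7}{3}\right)^{2} = \left(-2 + \frac{7}{3}\right)^{2} = \left(\frac{1}{3}\right)^{2} = \frac{1}{9}$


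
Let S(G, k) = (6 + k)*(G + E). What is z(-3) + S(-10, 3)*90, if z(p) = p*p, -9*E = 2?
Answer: -8271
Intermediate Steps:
E = -2/9 (E = -⅑*2 = -2/9 ≈ -0.22222)
S(G, k) = (6 + k)*(-2/9 + G) (S(G, k) = (6 + k)*(G - 2/9) = (6 + k)*(-2/9 + G))
z(p) = p²
z(-3) + S(-10, 3)*90 = (-3)² + (-4/3 + 6*(-10) - 2/9*3 - 10*3)*90 = 9 + (-4/3 - 60 - ⅔ - 30)*90 = 9 - 92*90 = 9 - 8280 = -8271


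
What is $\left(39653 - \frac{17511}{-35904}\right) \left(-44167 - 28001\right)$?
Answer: $- \frac{4281122500761}{1496} \approx -2.8617 \cdot 10^{9}$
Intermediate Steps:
$\left(39653 - \frac{17511}{-35904}\right) \left(-44167 - 28001\right) = \left(39653 - - \frac{5837}{11968}\right) \left(-72168\right) = \left(39653 + \frac{5837}{11968}\right) \left(-72168\right) = \frac{474572941}{11968} \left(-72168\right) = - \frac{4281122500761}{1496}$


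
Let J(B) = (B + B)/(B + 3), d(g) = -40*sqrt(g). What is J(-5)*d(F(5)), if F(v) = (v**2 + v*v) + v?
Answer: -200*sqrt(55) ≈ -1483.2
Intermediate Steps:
F(v) = v + 2*v**2 (F(v) = (v**2 + v**2) + v = 2*v**2 + v = v + 2*v**2)
J(B) = 2*B/(3 + B) (J(B) = (2*B)/(3 + B) = 2*B/(3 + B))
J(-5)*d(F(5)) = (2*(-5)/(3 - 5))*(-40*sqrt(5)*sqrt(1 + 2*5)) = (2*(-5)/(-2))*(-40*sqrt(5)*sqrt(1 + 10)) = (2*(-5)*(-1/2))*(-40*sqrt(55)) = 5*(-40*sqrt(55)) = -200*sqrt(55)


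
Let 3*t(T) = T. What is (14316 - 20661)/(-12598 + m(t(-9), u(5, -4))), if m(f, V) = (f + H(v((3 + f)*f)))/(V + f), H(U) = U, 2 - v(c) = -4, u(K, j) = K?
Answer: 12690/25193 ≈ 0.50371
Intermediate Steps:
v(c) = 6 (v(c) = 2 - 1*(-4) = 2 + 4 = 6)
t(T) = T/3
m(f, V) = (6 + f)/(V + f) (m(f, V) = (f + 6)/(V + f) = (6 + f)/(V + f))
(14316 - 20661)/(-12598 + m(t(-9), u(5, -4))) = (14316 - 20661)/(-12598 + (6 + (⅓)*(-9))/(5 + (⅓)*(-9))) = -6345/(-12598 + (6 - 3)/(5 - 3)) = -6345/(-12598 + 3/2) = -6345/(-25193/2) = -6345*(-2/25193) = 12690/25193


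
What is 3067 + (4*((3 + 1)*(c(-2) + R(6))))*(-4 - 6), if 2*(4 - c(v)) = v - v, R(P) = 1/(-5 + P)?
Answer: 2267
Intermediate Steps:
c(v) = 4 (c(v) = 4 - (v - v)/2 = 4 - 1/2*0 = 4 + 0 = 4)
3067 + (4*((3 + 1)*(c(-2) + R(6))))*(-4 - 6) = 3067 + (4*((3 + 1)*(4 + 1/(-5 + 6))))*(-4 - 6) = 3067 + (4*(4*(4 + 1/1)))*(-10) = 3067 + (4*(4*(4 + 1)))*(-10) = 3067 + (4*(4*5))*(-10) = 3067 + (4*20)*(-10) = 3067 + 80*(-10) = 3067 - 800 = 2267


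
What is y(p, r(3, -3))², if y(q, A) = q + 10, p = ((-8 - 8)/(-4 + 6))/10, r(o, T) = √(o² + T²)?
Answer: 2116/25 ≈ 84.640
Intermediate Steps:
r(o, T) = √(T² + o²)
p = -⅘ (p = -16/2*(⅒) = -16*½*(⅒) = -8*⅒ = -⅘ ≈ -0.80000)
y(q, A) = 10 + q
y(p, r(3, -3))² = (10 - ⅘)² = (46/5)² = 2116/25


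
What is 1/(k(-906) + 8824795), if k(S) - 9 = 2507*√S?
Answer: 4412402/38941429946405 - 2507*I*√906/77882859892810 ≈ 1.1331e-7 - 9.6889e-10*I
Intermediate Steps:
k(S) = 9 + 2507*√S
1/(k(-906) + 8824795) = 1/((9 + 2507*√(-906)) + 8824795) = 1/((9 + 2507*(I*√906)) + 8824795) = 1/((9 + 2507*I*√906) + 8824795) = 1/(8824804 + 2507*I*√906)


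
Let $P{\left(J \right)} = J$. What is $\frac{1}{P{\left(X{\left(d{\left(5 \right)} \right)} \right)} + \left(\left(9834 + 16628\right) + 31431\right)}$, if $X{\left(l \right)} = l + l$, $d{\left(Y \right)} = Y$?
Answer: $\frac{1}{57903} \approx 1.727 \cdot 10^{-5}$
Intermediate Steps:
$X{\left(l \right)} = 2 l$
$\frac{1}{P{\left(X{\left(d{\left(5 \right)} \right)} \right)} + \left(\left(9834 + 16628\right) + 31431\right)} = \frac{1}{2 \cdot 5 + \left(\left(9834 + 16628\right) + 31431\right)} = \frac{1}{10 + \left(26462 + 31431\right)} = \frac{1}{10 + 57893} = \frac{1}{57903}$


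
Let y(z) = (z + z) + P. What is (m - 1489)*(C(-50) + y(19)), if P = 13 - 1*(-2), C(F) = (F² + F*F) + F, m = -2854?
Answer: -21728029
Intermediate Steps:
C(F) = F + 2*F² (C(F) = (F² + F²) + F = 2*F² + F = F + 2*F²)
P = 15 (P = 13 + 2 = 15)
y(z) = 15 + 2*z (y(z) = (z + z) + 15 = 2*z + 15 = 15 + 2*z)
(m - 1489)*(C(-50) + y(19)) = (-2854 - 1489)*(-50*(1 + 2*(-50)) + (15 + 2*19)) = -4343*(-50*(1 - 100) + (15 + 38)) = -4343*(-50*(-99) + 53) = -4343*(4950 + 53) = -4343*5003 = -21728029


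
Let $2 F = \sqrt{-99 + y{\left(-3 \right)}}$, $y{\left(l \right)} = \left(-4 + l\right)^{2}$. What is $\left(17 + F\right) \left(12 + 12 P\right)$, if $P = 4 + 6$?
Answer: $2244 + 330 i \sqrt{2} \approx 2244.0 + 466.69 i$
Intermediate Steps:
$P = 10$
$F = \frac{5 i \sqrt{2}}{2}$ ($F = \frac{\sqrt{-99 + \left(-4 - 3\right)^{2}}}{2} = \frac{\sqrt{-99 + \left(-7\right)^{2}}}{2} = \frac{\sqrt{-99 + 49}}{2} = \frac{\sqrt{-50}}{2} = \frac{5 i \sqrt{2}}{2} \approx 3.5355 i$)
$\left(17 + F\right) \left(12 + 12 P\right) = \left(17 + \frac{5 i \sqrt{2}}{2}\right) \left(12 + 12 \cdot 10\right) = \left(17 + \frac{5 i \sqrt{2}}{2}\right) \left(12 + 120\right) = \left(17 + \frac{5 i \sqrt{2}}{2}\right) 132 = 2244 + 330 i \sqrt{2}$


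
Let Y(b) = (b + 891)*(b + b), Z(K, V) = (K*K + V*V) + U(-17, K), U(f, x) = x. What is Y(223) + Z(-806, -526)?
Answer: 1422350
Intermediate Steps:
Z(K, V) = K + K**2 + V**2 (Z(K, V) = (K*K + V*V) + K = (K**2 + V**2) + K = K + K**2 + V**2)
Y(b) = 2*b*(891 + b) (Y(b) = (891 + b)*(2*b) = 2*b*(891 + b))
Y(223) + Z(-806, -526) = 2*223*(891 + 223) + (-806 + (-806)**2 + (-526)**2) = 2*223*1114 + (-806 + 649636 + 276676) = 496844 + 925506 = 1422350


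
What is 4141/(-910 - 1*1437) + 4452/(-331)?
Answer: -11819515/776857 ≈ -15.215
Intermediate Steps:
4141/(-910 - 1*1437) + 4452/(-331) = 4141/(-910 - 1437) + 4452*(-1/331) = 4141/(-2347) - 4452/331 = 4141*(-1/2347) - 4452/331 = -4141/2347 - 4452/331 = -11819515/776857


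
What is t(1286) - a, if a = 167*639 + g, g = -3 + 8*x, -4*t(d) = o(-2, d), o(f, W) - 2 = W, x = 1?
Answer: -107040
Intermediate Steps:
o(f, W) = 2 + W
t(d) = -½ - d/4 (t(d) = -(2 + d)/4 = -½ - d/4)
g = 5 (g = -3 + 8*1 = -3 + 8 = 5)
a = 106718 (a = 167*639 + 5 = 106713 + 5 = 106718)
t(1286) - a = (-½ - ¼*1286) - 1*106718 = (-½ - 643/2) - 106718 = -322 - 106718 = -107040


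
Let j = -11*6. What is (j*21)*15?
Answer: -20790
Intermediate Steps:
j = -66
(j*21)*15 = -66*21*15 = -1386*15 = -20790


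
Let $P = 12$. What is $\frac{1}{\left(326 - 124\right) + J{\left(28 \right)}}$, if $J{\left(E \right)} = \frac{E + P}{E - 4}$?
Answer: $\frac{3}{611} \approx 0.00491$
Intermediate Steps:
$J{\left(E \right)} = \frac{12 + E}{-4 + E}$ ($J{\left(E \right)} = \frac{E + 12}{E - 4} = \frac{12 + E}{-4 + E}$)
$\frac{1}{\left(326 - 124\right) + J{\left(28 \right)}} = \frac{1}{\left(326 - 124\right) + \frac{12 + 28}{-4 + 28}} = \frac{1}{202 + \frac{1}{24} \cdot 40} = \frac{1}{202 + \frac{5}{3}} = \frac{1}{\frac{611}{3}} = \frac{3}{611}$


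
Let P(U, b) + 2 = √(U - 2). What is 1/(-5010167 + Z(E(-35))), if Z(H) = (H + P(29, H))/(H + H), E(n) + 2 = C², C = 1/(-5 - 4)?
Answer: -3764304719/18859791505081683 + 189*√3/6286597168360561 ≈ -1.9959e-7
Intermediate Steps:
P(U, b) = -2 + √(-2 + U) (P(U, b) = -2 + √(U - 2) = -2 + √(-2 + U))
C = -⅑ (C = 1/(-9) = -⅑ ≈ -0.11111)
E(n) = -161/81 (E(n) = -2 + (-⅑)² = -2 + 1/81 = -161/81)
Z(H) = (-2 + H + 3*√3)/(2*H) (Z(H) = (H + (-2 + √(-2 + 29)))/(H + H) = (H + (-2 + √27))/((2*H)) = (H + (-2 + 3*√3))*(1/(2*H)) = (-2 + H + 3*√3)*(1/(2*H)) = (-2 + H + 3*√3)/(2*H))
1/(-5010167 + Z(E(-35))) = 1/(-5010167 + (-2 - 161/81 + 3*√3)/(2*(-161/81))) = 1/(-5010167 + (½)*(-81/161)*(-323/81 + 3*√3)) = 1/(-5010167 + (323/322 - 243*√3/322)) = 1/(-1613273451/322 - 243*√3/322)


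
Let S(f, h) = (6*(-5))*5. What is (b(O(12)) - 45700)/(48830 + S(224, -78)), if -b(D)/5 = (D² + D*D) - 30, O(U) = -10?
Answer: -4655/4868 ≈ -0.95624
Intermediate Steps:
S(f, h) = -150 (S(f, h) = -30*5 = -150)
b(D) = 150 - 10*D² (b(D) = -5*((D² + D*D) - 30) = -5*((D² + D²) - 30) = -5*(2*D² - 30) = -5*(-30 + 2*D²) = 150 - 10*D²)
(b(O(12)) - 45700)/(48830 + S(224, -78)) = ((150 - 10*(-10)²) - 45700)/(48830 - 150) = ((150 - 10*100) - 45700)/48680 = ((150 - 1000) - 45700)*(1/48680) = (-850 - 45700)*(1/48680) = -46550*1/48680 = -4655/4868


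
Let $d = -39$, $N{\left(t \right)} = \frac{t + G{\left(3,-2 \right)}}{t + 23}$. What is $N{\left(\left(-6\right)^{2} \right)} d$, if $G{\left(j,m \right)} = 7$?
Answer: $- \frac{1677}{59} \approx -28.424$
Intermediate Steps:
$N{\left(t \right)} = \frac{7 + t}{23 + t}$ ($N{\left(t \right)} = \frac{t + 7}{t + 23} = \frac{7 + t}{23 + t}$)
$N{\left(\left(-6\right)^{2} \right)} d = \frac{7 + \left(-6\right)^{2}}{23 + \left(-6\right)^{2}} \left(-39\right) = \frac{7 + 36}{23 + 36} \left(-39\right) = \frac{1}{59} \cdot 43 \left(-39\right) = \frac{43}{59} \left(-39\right) = - \frac{1677}{59}$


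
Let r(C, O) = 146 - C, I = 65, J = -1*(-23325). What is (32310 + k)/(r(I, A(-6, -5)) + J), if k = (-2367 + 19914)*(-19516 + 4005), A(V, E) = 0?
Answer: -90713069/7802 ≈ -11627.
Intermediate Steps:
J = 23325
k = -272171517 (k = 17547*(-15511) = -272171517)
(32310 + k)/(r(I, A(-6, -5)) + J) = (32310 - 272171517)/((146 - 1*65) + 23325) = -272139207/((146 - 65) + 23325) = -272139207/(81 + 23325) = -272139207/23406 = -272139207*1/23406 = -90713069/7802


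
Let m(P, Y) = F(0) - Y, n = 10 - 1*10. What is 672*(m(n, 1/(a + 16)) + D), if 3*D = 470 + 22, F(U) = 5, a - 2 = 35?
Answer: 6018432/53 ≈ 1.1356e+5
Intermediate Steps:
a = 37 (a = 2 + 35 = 37)
n = 0 (n = 10 - 10 = 0)
m(P, Y) = 5 - Y
D = 164 (D = (470 + 22)/3 = (⅓)*492 = 164)
672*(m(n, 1/(a + 16)) + D) = 672*((5 - 1/(37 + 16)) + 164) = 672*((5 - 1/53) + 164) = 672*(264/53 + 164) = 672*(8956/53) = 6018432/53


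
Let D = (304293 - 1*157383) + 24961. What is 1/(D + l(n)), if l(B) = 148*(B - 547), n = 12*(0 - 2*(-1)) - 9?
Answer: 1/93135 ≈ 1.0737e-5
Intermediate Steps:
n = 15 (n = 12*(0 + 2) - 9 = 12*2 - 9 = 24 - 9 = 15)
l(B) = -80956 + 148*B (l(B) = 148*(-547 + B) = -80956 + 148*B)
D = 171871 (D = (304293 - 157383) + 24961 = 146910 + 24961 = 171871)
1/(D + l(n)) = 1/(171871 + (-80956 + 148*15)) = 1/(171871 + (-80956 + 2220)) = 1/(171871 - 78736) = 1/93135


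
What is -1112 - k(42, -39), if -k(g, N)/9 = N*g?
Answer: -15854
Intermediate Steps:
k(g, N) = -9*N*g
-1112 - k(42, -39) = -1112 - (-9)*(-39)*42 = -1112 - 1*14742 = -1112 - 14742 = -15854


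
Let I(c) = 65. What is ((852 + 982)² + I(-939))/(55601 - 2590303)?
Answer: -3363621/2534702 ≈ -1.3270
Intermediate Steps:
((852 + 982)² + I(-939))/(55601 - 2590303) = ((852 + 982)² + 65)/(55601 - 2590303) = (1834² + 65)/(-2534702) = (3363556 + 65)*(-1/2534702) = 3363621*(-1/2534702) = -3363621/2534702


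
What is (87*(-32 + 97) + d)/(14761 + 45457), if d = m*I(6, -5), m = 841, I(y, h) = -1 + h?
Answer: 609/60218 ≈ 0.010113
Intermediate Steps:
d = -5046 (d = 841*(-1 - 5) = 841*(-6) = -5046)
(87*(-32 + 97) + d)/(14761 + 45457) = (87*(-32 + 97) - 5046)/(14761 + 45457) = (87*65 - 5046)/60218 = (5655 - 5046)*(1/60218) = 609*(1/60218) = 609/60218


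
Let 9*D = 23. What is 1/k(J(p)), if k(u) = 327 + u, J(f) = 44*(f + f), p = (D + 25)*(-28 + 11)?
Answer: -9/368065 ≈ -2.4452e-5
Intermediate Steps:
D = 23/9 (D = (1/9)*23 = 23/9 ≈ 2.5556)
p = -4216/9 (p = (23/9 + 25)*(-28 + 11) = (248/9)*(-17) = -4216/9 ≈ -468.44)
J(f) = 88*f (J(f) = 44*(2*f) = 88*f)
1/k(J(p)) = 1/(327 + 88*(-4216/9)) = 1/(327 - 371008/9) = 1/(-368065/9) = -9/368065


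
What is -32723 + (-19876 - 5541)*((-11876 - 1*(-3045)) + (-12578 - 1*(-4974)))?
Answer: 417695672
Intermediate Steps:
-32723 + (-19876 - 5541)*((-11876 - 1*(-3045)) + (-12578 - 1*(-4974))) = -32723 - 25417*((-11876 + 3045) + (-12578 + 4974)) = -32723 - 25417*(-8831 - 7604) = -32723 - 25417*(-16435) = -32723 + 417728395 = 417695672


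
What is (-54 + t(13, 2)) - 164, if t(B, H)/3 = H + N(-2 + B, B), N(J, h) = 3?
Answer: -203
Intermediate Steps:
t(B, H) = 9 + 3*H (t(B, H) = 3*(H + 3) = 3*(3 + H) = 9 + 3*H)
(-54 + t(13, 2)) - 164 = (-54 + (9 + 3*2)) - 164 = (-54 + (9 + 6)) - 164 = (-54 + 15) - 164 = -39 - 164 = -203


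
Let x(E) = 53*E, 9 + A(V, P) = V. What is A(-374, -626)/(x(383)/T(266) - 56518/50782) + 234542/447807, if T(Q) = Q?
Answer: -1039257403526356/227438942982105 ≈ -4.5694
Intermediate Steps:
A(V, P) = -9 + V
A(-374, -626)/(x(383)/T(266) - 56518/50782) + 234542/447807 = (-9 - 374)/((53*383)/266 - 56518/50782) + 234542/447807 = -383/(20299*(1/266) - 56518*1/50782) + 234542*(1/447807) = -383/(20299/266 - 28259/25391) + 234542/447807 = -383/507895015/6754006 + 234542/447807 = -383*6754006/507895015 + 234542/447807 = -2586784298/507895015 + 234542/447807 = -1039257403526356/227438942982105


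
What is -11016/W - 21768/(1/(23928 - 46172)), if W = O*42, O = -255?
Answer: 16947258756/35 ≈ 4.8421e+8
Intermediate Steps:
W = -10710 (W = -255*42 = -10710)
-11016/W - 21768/(1/(23928 - 46172)) = -11016/(-10710) - 21768/(1/(23928 - 46172)) = -11016*(-1/10710) - 21768/(1/(-22244)) = 36/35 - 21768/(-1/22244) = 36/35 - 21768*(-22244) = 36/35 + 484207392 = 16947258756/35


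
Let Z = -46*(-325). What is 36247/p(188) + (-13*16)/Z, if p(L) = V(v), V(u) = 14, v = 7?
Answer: 20841913/8050 ≈ 2589.1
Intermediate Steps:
Z = 14950
p(L) = 14
36247/p(188) + (-13*16)/Z = 36247/14 - 13*16/14950 = 36247*(1/14) - 208*1/14950 = 36247/14 - 8/575 = 20841913/8050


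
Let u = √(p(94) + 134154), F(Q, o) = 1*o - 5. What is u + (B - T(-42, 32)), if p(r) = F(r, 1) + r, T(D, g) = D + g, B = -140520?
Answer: -140510 + 6*√3729 ≈ -1.4014e+5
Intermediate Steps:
F(Q, o) = -5 + o (F(Q, o) = o - 5 = -5 + o)
p(r) = -4 + r (p(r) = (-5 + 1) + r = -4 + r)
u = 6*√3729 (u = √((-4 + 94) + 134154) = √(90 + 134154) = √134244 = 6*√3729 ≈ 366.39)
u + (B - T(-42, 32)) = 6*√3729 + (-140520 - (-42 + 32)) = 6*√3729 + (-140520 - 1*(-10)) = 6*√3729 + (-140520 + 10) = 6*√3729 - 140510 = -140510 + 6*√3729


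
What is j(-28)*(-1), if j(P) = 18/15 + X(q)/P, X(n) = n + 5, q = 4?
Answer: -123/140 ≈ -0.87857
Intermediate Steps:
X(n) = 5 + n
j(P) = 6/5 + 9/P (j(P) = 18/15 + (5 + 4)/P = 18*(1/15) + 9/P = 6/5 + 9/P)
j(-28)*(-1) = (6/5 + 9/(-28))*(-1) = (6/5 + 9*(-1/28))*(-1) = (6/5 - 9/28)*(-1) = (123/140)*(-1) = -123/140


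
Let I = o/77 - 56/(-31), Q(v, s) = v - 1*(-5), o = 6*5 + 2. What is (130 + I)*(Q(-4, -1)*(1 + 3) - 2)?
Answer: 631228/2387 ≈ 264.44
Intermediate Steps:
o = 32 (o = 30 + 2 = 32)
Q(v, s) = 5 + v (Q(v, s) = v + 5 = 5 + v)
I = 5304/2387 (I = 32/77 - 56/(-31) = 32*(1/77) - 56*(-1/31) = 32/77 + 56/31 = 5304/2387 ≈ 2.2220)
(130 + I)*(Q(-4, -1)*(1 + 3) - 2) = (130 + 5304/2387)*((5 - 4)*(1 + 3) - 2) = 315614*(1*4 - 2)/2387 = 315614*(4 - 2)/2387 = (315614/2387)*2 = 631228/2387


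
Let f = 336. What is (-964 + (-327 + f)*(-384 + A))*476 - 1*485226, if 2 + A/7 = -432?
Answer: -15603938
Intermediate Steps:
A = -3038 (A = -14 + 7*(-432) = -14 - 3024 = -3038)
(-964 + (-327 + f)*(-384 + A))*476 - 1*485226 = (-964 + (-327 + 336)*(-384 - 3038))*476 - 1*485226 = (-964 + 9*(-3422))*476 - 485226 = (-964 - 30798)*476 - 485226 = -31762*476 - 485226 = -15118712 - 485226 = -15603938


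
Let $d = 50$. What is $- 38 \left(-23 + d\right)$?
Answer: $-1026$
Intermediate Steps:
$- 38 \left(-23 + d\right) = - 38 \left(-23 + 50\right) = \left(-38\right) 27 = -1026$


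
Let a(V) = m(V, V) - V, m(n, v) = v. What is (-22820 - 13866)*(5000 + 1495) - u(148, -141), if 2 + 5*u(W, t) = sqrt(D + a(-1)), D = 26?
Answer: -1191377848/5 - sqrt(26)/5 ≈ -2.3828e+8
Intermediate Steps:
a(V) = 0 (a(V) = V - V = 0)
u(W, t) = -2/5 + sqrt(26)/5 (u(W, t) = -2/5 + sqrt(26 + 0)/5 = -2/5 + sqrt(26)/5)
(-22820 - 13866)*(5000 + 1495) - u(148, -141) = (-22820 - 13866)*(5000 + 1495) - (-2/5 + sqrt(26)/5) = -36686*6495 + (2/5 - sqrt(26)/5) = -238275570 + (2/5 - sqrt(26)/5) = -1191377848/5 - sqrt(26)/5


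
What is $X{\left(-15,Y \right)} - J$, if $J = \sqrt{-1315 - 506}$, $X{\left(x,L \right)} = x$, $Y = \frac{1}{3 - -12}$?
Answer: $-15 - i \sqrt{1821} \approx -15.0 - 42.673 i$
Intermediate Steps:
$Y = \frac{1}{15}$ ($Y = \frac{1}{3 + 12} = \frac{1}{15} \approx 0.066667$)
$J = i \sqrt{1821}$ ($J = \sqrt{-1821} = i \sqrt{1821} \approx 42.673 i$)
$X{\left(-15,Y \right)} - J = -15 - i \sqrt{1821}$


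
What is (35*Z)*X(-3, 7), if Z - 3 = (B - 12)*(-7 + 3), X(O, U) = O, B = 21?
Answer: 3465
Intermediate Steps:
Z = -33 (Z = 3 + (21 - 12)*(-7 + 3) = 3 + 9*(-4) = 3 - 36 = -33)
(35*Z)*X(-3, 7) = (35*(-33))*(-3) = -1155*(-3) = 3465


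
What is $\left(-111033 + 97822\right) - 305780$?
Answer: $-318991$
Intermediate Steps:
$\left(-111033 + 97822\right) - 305780 = -13211 - 305780 = -318991$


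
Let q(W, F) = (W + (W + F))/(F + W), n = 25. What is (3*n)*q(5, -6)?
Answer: -300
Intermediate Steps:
q(W, F) = (F + 2*W)/(F + W) (q(W, F) = (W + (F + W))/(F + W) = (F + 2*W)/(F + W))
(3*n)*q(5, -6) = (3*25)*((-6 + 2*5)/(-6 + 5)) = 75*((-6 + 10)/(-1)) = 75*(-1*4) = 75*(-4) = -300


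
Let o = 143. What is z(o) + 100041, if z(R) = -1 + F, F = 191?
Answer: 100231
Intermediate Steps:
z(R) = 190 (z(R) = -1 + 191 = 190)
z(o) + 100041 = 190 + 100041 = 100231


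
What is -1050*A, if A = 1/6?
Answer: -175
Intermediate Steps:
A = ⅙ ≈ 0.16667
-1050*A = -1050*⅙ = -175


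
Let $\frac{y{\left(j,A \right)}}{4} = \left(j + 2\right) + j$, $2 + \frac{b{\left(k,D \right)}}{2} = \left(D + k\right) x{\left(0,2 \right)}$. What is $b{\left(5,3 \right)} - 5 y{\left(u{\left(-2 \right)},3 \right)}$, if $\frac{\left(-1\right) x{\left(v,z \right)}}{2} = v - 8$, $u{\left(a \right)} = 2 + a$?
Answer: $212$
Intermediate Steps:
$x{\left(v,z \right)} = 16 - 2 v$ ($x{\left(v,z \right)} = - 2 \left(v - 8\right) = - 2 \left(-8 + v\right) = 16 - 2 v$)
$b{\left(k,D \right)} = -4 + 32 D + 32 k$ ($b{\left(k,D \right)} = -4 + 2 \left(D + k\right) \left(16 - 0\right) = -4 + 2 \left(D + k\right) \left(16 + 0\right) = -4 + 2 \left(D + k\right) 16 = -4 + 2 \left(16 D + 16 k\right) = -4 + \left(32 D + 32 k\right) = -4 + 32 D + 32 k$)
$y{\left(j,A \right)} = 8 + 8 j$ ($y{\left(j,A \right)} = 4 \left(\left(j + 2\right) + j\right) = 4 \left(\left(2 + j\right) + j\right) = 4 \left(2 + 2 j\right) = 8 + 8 j$)
$b{\left(5,3 \right)} - 5 y{\left(u{\left(-2 \right)},3 \right)} = \left(-4 + 32 \cdot 3 + 32 \cdot 5\right) - 5 \left(8 + 8 \left(2 - 2\right)\right) = \left(-4 + 96 + 160\right) - 5 \left(8 + 8 \cdot 0\right) = 252 - 5 \left(8 + 0\right) = 252 - 40 = 212$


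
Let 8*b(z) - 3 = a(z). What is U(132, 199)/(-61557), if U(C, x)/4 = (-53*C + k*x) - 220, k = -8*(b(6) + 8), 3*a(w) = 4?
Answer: 249772/184671 ≈ 1.3525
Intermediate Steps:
a(w) = 4/3 (a(w) = (⅓)*4 = 4/3)
b(z) = 13/24 (b(z) = 3/8 + (⅛)*(4/3) = 3/8 + ⅙ = 13/24)
k = -205/3 (k = -8*(13/24 + 8) = -8*205/24 = -205/3 ≈ -68.333)
U(C, x) = -880 - 212*C - 820*x/3 (U(C, x) = 4*((-53*C - 205*x/3) - 220) = 4*(-220 - 53*C - 205*x/3) = -880 - 212*C - 820*x/3)
U(132, 199)/(-61557) = (-880 - 212*132 - 820/3*199)/(-61557) = (-880 - 27984 - 163180/3)*(-1/61557) = -249772/3*(-1/61557) = 249772/184671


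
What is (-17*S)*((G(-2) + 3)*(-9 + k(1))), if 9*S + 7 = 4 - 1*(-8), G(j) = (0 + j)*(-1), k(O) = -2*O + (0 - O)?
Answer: 1700/3 ≈ 566.67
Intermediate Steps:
k(O) = -3*O (k(O) = -2*O - O = -3*O)
G(j) = -j (G(j) = j*(-1) = -j)
S = 5/9 (S = -7/9 + (4 - 1*(-8))/9 = -7/9 + (4 + 8)/9 = -7/9 + (⅑)*12 = -7/9 + 4/3 = 5/9 ≈ 0.55556)
(-17*S)*((G(-2) + 3)*(-9 + k(1))) = (-17*5/9)*((-1*(-2) + 3)*(-9 - 3*1)) = -85*(2 + 3)*(-9 - 3)/9 = -425*(-12)/9 = -85/9*(-60) = 1700/3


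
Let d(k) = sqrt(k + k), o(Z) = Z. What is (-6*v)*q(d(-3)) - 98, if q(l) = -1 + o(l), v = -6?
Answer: -134 + 36*I*sqrt(6) ≈ -134.0 + 88.182*I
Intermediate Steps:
d(k) = sqrt(2)*sqrt(k) (d(k) = sqrt(2*k) = sqrt(2)*sqrt(k))
q(l) = -1 + l
(-6*v)*q(d(-3)) - 98 = (-6*(-6))*(-1 + sqrt(2)*sqrt(-3)) - 98 = 36*(-1 + sqrt(2)*(I*sqrt(3))) - 98 = 36*(-1 + I*sqrt(6)) - 98 = (-36 + 36*I*sqrt(6)) - 98 = -134 + 36*I*sqrt(6)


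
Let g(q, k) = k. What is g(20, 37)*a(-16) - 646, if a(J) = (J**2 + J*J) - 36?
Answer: 16966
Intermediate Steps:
a(J) = -36 + 2*J**2 (a(J) = (J**2 + J**2) - 36 = 2*J**2 - 36 = -36 + 2*J**2)
g(20, 37)*a(-16) - 646 = 37*(-36 + 2*(-16)**2) - 646 = 37*(-36 + 2*256) - 646 = 37*(-36 + 512) - 646 = 37*476 - 646 = 17612 - 646 = 16966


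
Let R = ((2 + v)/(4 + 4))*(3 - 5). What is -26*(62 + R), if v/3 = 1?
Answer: -3159/2 ≈ -1579.5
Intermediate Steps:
v = 3 (v = 3*1 = 3)
R = -5/4 (R = ((2 + 3)/(4 + 4))*(3 - 5) = (5/8)*(-2) = -5/4 ≈ -1.2500)
-26*(62 + R) = -26*(62 - 5/4) = -26*243/4 = -3159/2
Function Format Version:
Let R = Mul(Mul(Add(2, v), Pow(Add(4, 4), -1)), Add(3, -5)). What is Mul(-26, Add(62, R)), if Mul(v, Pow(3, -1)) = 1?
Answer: Rational(-3159, 2) ≈ -1579.5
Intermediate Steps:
v = 3 (v = Mul(3, 1) = 3)
R = Rational(-5, 4) (R = Mul(Mul(Add(2, 3), Pow(Add(4, 4), -1)), Add(3, -5)) = Mul(Mul(5, Pow(8, -1)), -2) = Mul(Mul(5, Rational(1, 8)), -2) = Mul(Rational(5, 8), -2) = Rational(-5, 4) ≈ -1.2500)
Mul(-26, Add(62, R)) = Mul(-26, Add(62, Rational(-5, 4))) = Mul(-26, Rational(243, 4)) = Rational(-3159, 2)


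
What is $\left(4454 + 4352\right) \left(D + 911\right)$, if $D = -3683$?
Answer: $-24410232$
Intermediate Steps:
$\left(4454 + 4352\right) \left(D + 911\right) = \left(4454 + 4352\right) \left(-3683 + 911\right) = 8806 \left(-2772\right) = -24410232$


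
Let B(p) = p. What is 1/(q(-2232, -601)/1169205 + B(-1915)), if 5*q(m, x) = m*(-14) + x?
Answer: -5846025/11195107228 ≈ -0.00052219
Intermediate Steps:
q(m, x) = -14*m/5 + x/5 (q(m, x) = (m*(-14) + x)/5 = (-14*m + x)/5 = (x - 14*m)/5 = -14*m/5 + x/5)
1/(q(-2232, -601)/1169205 + B(-1915)) = 1/((-14/5*(-2232) + (⅕)*(-601))/1169205 - 1915) = 1/((31248/5 - 601/5)*(1/1169205) - 1915) = 1/((30647/5)*(1/1169205) - 1915) = 1/(30647/5846025 - 1915) = 1/(-11195107228/5846025) = -5846025/11195107228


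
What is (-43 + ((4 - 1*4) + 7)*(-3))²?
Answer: 4096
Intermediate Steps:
(-43 + ((4 - 1*4) + 7)*(-3))² = (-43 + ((4 - 4) + 7)*(-3))² = (-43 + (0 + 7)*(-3))² = (-43 + 7*(-3))² = (-43 - 21)² = (-64)² = 4096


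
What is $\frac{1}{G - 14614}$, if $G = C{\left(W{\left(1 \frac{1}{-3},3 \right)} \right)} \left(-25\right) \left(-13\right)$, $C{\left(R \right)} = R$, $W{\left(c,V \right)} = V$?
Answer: $- \frac{1}{13639} \approx -7.3319 \cdot 10^{-5}$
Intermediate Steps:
$G = 975$ ($G = 3 \left(-25\right) \left(-13\right) = \left(-75\right) \left(-13\right) = 975$)
$\frac{1}{G - 14614} = \frac{1}{975 - 14614} = \frac{1}{-13639} = - \frac{1}{13639}$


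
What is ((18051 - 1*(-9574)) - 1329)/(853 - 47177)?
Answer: -6574/11581 ≈ -0.56765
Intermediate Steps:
((18051 - 1*(-9574)) - 1329)/(853 - 47177) = ((18051 + 9574) - 1329)/(-46324) = (27625 - 1329)*(-1/46324) = 26296*(-1/46324) = -6574/11581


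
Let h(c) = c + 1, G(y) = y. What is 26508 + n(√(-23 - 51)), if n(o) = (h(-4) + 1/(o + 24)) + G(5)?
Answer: 8615762/325 - I*√74/650 ≈ 26510.0 - 0.013234*I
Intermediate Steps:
h(c) = 1 + c
n(o) = 2 + 1/(24 + o) (n(o) = ((1 - 4) + 1/(o + 24)) + 5 = (-3 + 1/(24 + o)) + 5 = 2 + 1/(24 + o))
26508 + n(√(-23 - 51)) = 26508 + (49 + 2*√(-23 - 51))/(24 + √(-23 - 51)) = 26508 + (49 + 2*√(-74))/(24 + √(-74)) = 26508 + (49 + 2*(I*√74))/(24 + I*√74) = 26508 + (49 + 2*I*√74)/(24 + I*√74)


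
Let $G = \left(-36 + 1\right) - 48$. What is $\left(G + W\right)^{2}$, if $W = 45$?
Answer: $1444$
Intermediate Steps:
$G = -83$ ($G = -35 - 48 = -83$)
$\left(G + W\right)^{2} = \left(-83 + 45\right)^{2} = \left(-38\right)^{2} = 1444$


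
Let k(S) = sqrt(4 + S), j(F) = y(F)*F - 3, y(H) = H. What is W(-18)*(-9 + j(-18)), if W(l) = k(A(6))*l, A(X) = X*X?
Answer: -11232*sqrt(10) ≈ -35519.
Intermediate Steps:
j(F) = -3 + F**2 (j(F) = F*F - 3 = F**2 - 3 = -3 + F**2)
A(X) = X**2
W(l) = 2*l*sqrt(10) (W(l) = sqrt(4 + 6**2)*l = sqrt(4 + 36)*l = sqrt(40)*l = (2*sqrt(10))*l = 2*l*sqrt(10))
W(-18)*(-9 + j(-18)) = (2*(-18)*sqrt(10))*(-9 + (-3 + (-18)**2)) = (-36*sqrt(10))*(-9 + (-3 + 324)) = (-36*sqrt(10))*(-9 + 321) = -36*sqrt(10)*312 = -11232*sqrt(10)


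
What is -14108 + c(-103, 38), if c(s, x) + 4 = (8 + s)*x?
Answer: -17722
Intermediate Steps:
c(s, x) = -4 + x*(8 + s) (c(s, x) = -4 + (8 + s)*x = -4 + x*(8 + s))
-14108 + c(-103, 38) = -14108 + (-4 + 8*38 - 103*38) = -14108 + (-4 + 304 - 3914) = -14108 - 3614 = -17722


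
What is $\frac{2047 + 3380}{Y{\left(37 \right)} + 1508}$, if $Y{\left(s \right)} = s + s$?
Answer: $\frac{5427}{1582} \approx 3.4305$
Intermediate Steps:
$Y{\left(s \right)} = 2 s$
$\frac{2047 + 3380}{Y{\left(37 \right)} + 1508} = \frac{2047 + 3380}{2 \cdot 37 + 1508} = \frac{5427}{74 + 1508} = \frac{5427}{1582}$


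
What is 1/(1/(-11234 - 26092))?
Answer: -37326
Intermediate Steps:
1/(1/(-11234 - 26092)) = 1/(1/(-37326)) = 1/(-1/37326) = -37326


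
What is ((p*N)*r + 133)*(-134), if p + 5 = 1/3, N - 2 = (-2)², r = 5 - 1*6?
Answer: -21574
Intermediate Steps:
r = -1 (r = 5 - 6 = -1)
N = 6 (N = 2 + (-2)² = 2 + 4 = 6)
p = -14/3 (p = -5 + 1/3 = -5 + ⅓ = -14/3 ≈ -4.6667)
((p*N)*r + 133)*(-134) = (-14/3*6*(-1) + 133)*(-134) = (-28*(-1) + 133)*(-134) = (28 + 133)*(-134) = 161*(-134) = -21574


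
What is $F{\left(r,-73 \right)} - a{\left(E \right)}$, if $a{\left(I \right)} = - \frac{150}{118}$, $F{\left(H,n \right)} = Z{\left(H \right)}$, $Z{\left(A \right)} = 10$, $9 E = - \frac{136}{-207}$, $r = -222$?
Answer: $\frac{665}{59} \approx 11.271$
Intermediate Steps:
$E = \frac{136}{1863}$ ($E = \frac{\left(-136\right) \frac{1}{-207}}{9} = \frac{\left(-136\right) \left(- \frac{1}{207}\right)}{9} = \frac{1}{9} \cdot \frac{136}{207} = \frac{136}{1863} \approx 0.073001$)
$F{\left(H,n \right)} = 10$
$a{\left(I \right)} = - \frac{75}{59}$ ($a{\left(I \right)} = \left(-150\right) \frac{1}{118} = - \frac{75}{59}$)
$F{\left(r,-73 \right)} - a{\left(E \right)} = 10 - - \frac{75}{59} = 10 + \frac{75}{59} = \frac{665}{59}$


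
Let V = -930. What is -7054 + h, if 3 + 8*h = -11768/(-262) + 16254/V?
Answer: -572677767/81220 ≈ -7050.9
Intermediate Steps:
h = 248113/81220 (h = -3/8 + (-11768/(-262) + 16254/(-930))/8 = -3/8 + (-11768*(-1/262) + 16254*(-1/930))/8 = -3/8 + (5884/131 - 2709/155)/8 = -3/8 + (⅛)*(557141/20305) = -3/8 + 557141/162440 = 248113/81220 ≈ 3.0548)
-7054 + h = -7054 + 248113/81220 = -572677767/81220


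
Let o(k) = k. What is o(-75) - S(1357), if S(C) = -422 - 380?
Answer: 727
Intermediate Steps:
S(C) = -802
o(-75) - S(1357) = -75 - 1*(-802) = -75 + 802 = 727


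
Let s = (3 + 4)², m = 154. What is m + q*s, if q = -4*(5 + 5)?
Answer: -1806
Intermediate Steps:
q = -40 (q = -4*10 = -40)
s = 49 (s = 7² = 49)
m + q*s = 154 - 40*49 = 154 - 1960 = -1806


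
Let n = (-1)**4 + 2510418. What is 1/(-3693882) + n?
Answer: 9273191556557/3693882 ≈ 2.5104e+6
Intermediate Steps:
n = 2510419 (n = 1 + 2510418 = 2510419)
1/(-3693882) + n = 1/(-3693882) + 2510419 = -1/3693882 + 2510419 = 9273191556557/3693882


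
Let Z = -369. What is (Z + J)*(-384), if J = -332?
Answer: 269184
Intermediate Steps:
(Z + J)*(-384) = (-369 - 332)*(-384) = -701*(-384) = 269184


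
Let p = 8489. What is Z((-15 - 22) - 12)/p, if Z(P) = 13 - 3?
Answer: 10/8489 ≈ 0.0011780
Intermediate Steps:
Z(P) = 10
Z((-15 - 22) - 12)/p = 10/8489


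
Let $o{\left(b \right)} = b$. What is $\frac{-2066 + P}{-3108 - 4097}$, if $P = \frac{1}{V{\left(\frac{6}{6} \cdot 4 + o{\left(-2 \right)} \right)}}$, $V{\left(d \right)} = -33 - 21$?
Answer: $\frac{22313}{77814} \approx 0.28675$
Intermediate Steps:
$V{\left(d \right)} = -54$ ($V{\left(d \right)} = -33 - 21 = -54$)
$P = - \frac{1}{54}$ ($P = \frac{1}{-54} = - \frac{1}{54} \approx -0.018519$)
$\frac{-2066 + P}{-3108 - 4097} = \frac{-2066 - \frac{1}{54}}{-3108 - 4097} = - \frac{111565}{54 \left(-7205\right)} = \left(- \frac{111565}{54}\right) \left(- \frac{1}{7205}\right) = \frac{22313}{77814}$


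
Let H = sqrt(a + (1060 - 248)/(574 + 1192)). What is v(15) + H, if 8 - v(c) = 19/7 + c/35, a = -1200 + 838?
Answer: 34/7 + 2*I*sqrt(70472230)/883 ≈ 4.8571 + 19.014*I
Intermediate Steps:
a = -362
v(c) = 37/7 - c/35 (v(c) = 8 - (19/7 + c/35) = 8 + (-19/7 - c/35) = 37/7 - c/35)
H = 2*I*sqrt(70472230)/883 (H = sqrt(-362 + (1060 - 248)/(574 + 1192)) = sqrt(-362 + 812/1766) = sqrt(-362 + 812*(1/1766)) = sqrt(-362 + 406/883) = sqrt(-319240/883) = 2*I*sqrt(70472230)/883 ≈ 19.014*I)
v(15) + H = (37/7 - 1/35*15) + 2*I*sqrt(70472230)/883 = (37/7 - 3/7) + 2*I*sqrt(70472230)/883 = 34/7 + 2*I*sqrt(70472230)/883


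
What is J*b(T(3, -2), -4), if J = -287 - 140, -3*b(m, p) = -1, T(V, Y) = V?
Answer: -427/3 ≈ -142.33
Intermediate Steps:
b(m, p) = 1/3 (b(m, p) = -1/3*(-1) = 1/3)
J = -427
J*b(T(3, -2), -4) = -427*1/3 = -427/3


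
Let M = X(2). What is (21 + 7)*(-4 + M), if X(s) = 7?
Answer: 84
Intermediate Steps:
M = 7
(21 + 7)*(-4 + M) = (21 + 7)*(-4 + 7) = 28*3 = 84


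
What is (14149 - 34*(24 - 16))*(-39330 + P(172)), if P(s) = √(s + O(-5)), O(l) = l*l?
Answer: -545782410 + 13877*√197 ≈ -5.4559e+8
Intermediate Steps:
O(l) = l²
P(s) = √(25 + s) (P(s) = √(s + (-5)²) = √(s + 25) = √(25 + s))
(14149 - 34*(24 - 16))*(-39330 + P(172)) = (14149 - 34*(24 - 16))*(-39330 + √(25 + 172)) = (14149 - 34*8)*(-39330 + √197) = (14149 - 272)*(-39330 + √197) = 13877*(-39330 + √197) = -545782410 + 13877*√197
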